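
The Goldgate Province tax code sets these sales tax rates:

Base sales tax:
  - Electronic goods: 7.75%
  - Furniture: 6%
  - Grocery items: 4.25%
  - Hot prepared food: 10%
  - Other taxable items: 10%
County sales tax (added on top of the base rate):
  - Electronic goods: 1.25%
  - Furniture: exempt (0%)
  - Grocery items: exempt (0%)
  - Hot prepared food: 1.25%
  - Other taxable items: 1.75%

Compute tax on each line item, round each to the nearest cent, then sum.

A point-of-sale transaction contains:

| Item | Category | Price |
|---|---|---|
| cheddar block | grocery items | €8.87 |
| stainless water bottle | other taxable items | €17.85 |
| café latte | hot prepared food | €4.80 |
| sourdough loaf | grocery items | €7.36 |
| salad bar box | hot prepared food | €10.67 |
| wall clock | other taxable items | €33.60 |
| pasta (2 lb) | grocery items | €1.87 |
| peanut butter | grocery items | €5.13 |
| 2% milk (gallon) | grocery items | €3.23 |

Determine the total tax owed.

€8.92

Cheddar block €8.87: grocery items → 4.25% + 0% county = 4.25% → €0.38
Stainless water bottle €17.85: other taxable items → 10% + 1.75% county = 11.75% → €2.10
Café latte €4.80: hot prepared food → 10% + 1.25% county = 11.25% → €0.54
Sourdough loaf €7.36: grocery items → 4.25% + 0% county = 4.25% → €0.31
Salad bar box €10.67: hot prepared food → 10% + 1.25% county = 11.25% → €1.20
Wall clock €33.60: other taxable items → 10% + 1.75% county = 11.75% → €3.95
Pasta (2 lb) €1.87: grocery items → 4.25% + 0% county = 4.25% → €0.08
Peanut butter €5.13: grocery items → 4.25% + 0% county = 4.25% → €0.22
2% milk (gallon) €3.23: grocery items → 4.25% + 0% county = 4.25% → €0.14
Total tax = €0.38 + €2.10 + €0.54 + €0.31 + €1.20 + €3.95 + €0.08 + €0.22 + €0.14 = €8.92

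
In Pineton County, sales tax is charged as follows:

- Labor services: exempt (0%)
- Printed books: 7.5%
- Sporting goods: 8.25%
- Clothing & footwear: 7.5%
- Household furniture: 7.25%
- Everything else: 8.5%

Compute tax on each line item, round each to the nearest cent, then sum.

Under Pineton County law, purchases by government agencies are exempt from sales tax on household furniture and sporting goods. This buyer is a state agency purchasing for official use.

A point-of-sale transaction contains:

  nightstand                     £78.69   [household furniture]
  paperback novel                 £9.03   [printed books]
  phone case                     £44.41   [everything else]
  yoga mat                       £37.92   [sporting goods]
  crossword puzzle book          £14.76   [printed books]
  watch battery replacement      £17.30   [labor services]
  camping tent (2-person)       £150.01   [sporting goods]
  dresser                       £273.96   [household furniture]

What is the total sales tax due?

Nightstand £78.69: household furniture, buyer-exempt → 0% → £0.00
Paperback novel £9.03: printed books → 7.5% → £0.68
Phone case £44.41: everything else → 8.5% → £3.77
Yoga mat £37.92: sporting goods, buyer-exempt → 0% → £0.00
Crossword puzzle book £14.76: printed books → 7.5% → £1.11
Watch battery replacement £17.30: labor services → 0% → £0.00
Camping tent (2-person) £150.01: sporting goods, buyer-exempt → 0% → £0.00
Dresser £273.96: household furniture, buyer-exempt → 0% → £0.00
Total tax = £0.68 + £3.77 + £1.11 = £5.56

£5.56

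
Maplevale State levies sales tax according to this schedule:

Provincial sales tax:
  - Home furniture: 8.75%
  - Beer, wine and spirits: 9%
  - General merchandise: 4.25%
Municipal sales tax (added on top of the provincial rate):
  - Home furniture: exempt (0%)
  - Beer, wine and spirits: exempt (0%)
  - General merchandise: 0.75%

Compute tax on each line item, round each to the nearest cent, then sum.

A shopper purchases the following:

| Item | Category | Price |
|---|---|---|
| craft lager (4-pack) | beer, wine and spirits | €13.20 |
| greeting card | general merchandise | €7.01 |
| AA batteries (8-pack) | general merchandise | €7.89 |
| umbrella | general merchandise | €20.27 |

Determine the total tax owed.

Craft lager (4-pack) €13.20: beer, wine and spirits → 9% + 0% municipal = 9% → €1.19
Greeting card €7.01: general merchandise → 4.25% + 0.75% municipal = 5% → €0.35
AA batteries (8-pack) €7.89: general merchandise → 4.25% + 0.75% municipal = 5% → €0.39
Umbrella €20.27: general merchandise → 4.25% + 0.75% municipal = 5% → €1.01
Total tax = €1.19 + €0.35 + €0.39 + €1.01 = €2.94

€2.94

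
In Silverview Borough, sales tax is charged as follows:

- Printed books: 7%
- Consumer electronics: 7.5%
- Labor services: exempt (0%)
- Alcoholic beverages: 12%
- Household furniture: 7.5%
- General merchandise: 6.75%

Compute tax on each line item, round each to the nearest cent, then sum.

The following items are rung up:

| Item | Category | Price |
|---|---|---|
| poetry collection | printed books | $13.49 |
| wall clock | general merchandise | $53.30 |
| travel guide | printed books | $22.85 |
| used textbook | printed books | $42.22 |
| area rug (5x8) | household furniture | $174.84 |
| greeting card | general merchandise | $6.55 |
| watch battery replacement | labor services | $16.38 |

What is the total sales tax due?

$22.65

Poetry collection $13.49: printed books → 7% → $0.94
Wall clock $53.30: general merchandise → 6.75% → $3.60
Travel guide $22.85: printed books → 7% → $1.60
Used textbook $42.22: printed books → 7% → $2.96
Area rug (5x8) $174.84: household furniture → 7.5% → $13.11
Greeting card $6.55: general merchandise → 6.75% → $0.44
Watch battery replacement $16.38: labor services → 0% → $0.00
Total tax = $0.94 + $3.60 + $1.60 + $2.96 + $13.11 + $0.44 = $22.65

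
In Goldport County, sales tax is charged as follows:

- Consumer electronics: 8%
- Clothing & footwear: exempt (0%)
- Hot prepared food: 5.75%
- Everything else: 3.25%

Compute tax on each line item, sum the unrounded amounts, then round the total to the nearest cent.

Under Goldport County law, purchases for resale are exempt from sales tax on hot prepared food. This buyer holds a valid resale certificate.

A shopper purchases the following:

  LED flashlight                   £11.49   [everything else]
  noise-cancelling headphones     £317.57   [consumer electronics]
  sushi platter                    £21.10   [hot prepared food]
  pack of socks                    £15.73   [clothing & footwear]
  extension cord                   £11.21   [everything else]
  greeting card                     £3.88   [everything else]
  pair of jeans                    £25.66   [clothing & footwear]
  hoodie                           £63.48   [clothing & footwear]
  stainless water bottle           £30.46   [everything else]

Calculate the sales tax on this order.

LED flashlight £11.49: everything else → 3.25% → £0.373425
Noise-cancelling headphones £317.57: consumer electronics → 8% → £25.4056
Sushi platter £21.10: hot prepared food, buyer-exempt → 0% → £0.00
Pack of socks £15.73: clothing & footwear → 0% → £0.00
Extension cord £11.21: everything else → 3.25% → £0.364325
Greeting card £3.88: everything else → 3.25% → £0.1261
Pair of jeans £25.66: clothing & footwear → 0% → £0.00
Hoodie £63.48: clothing & footwear → 0% → £0.00
Stainless water bottle £30.46: everything else → 3.25% → £0.98995
Unrounded tax sum = £27.2594 → £27.26

£27.26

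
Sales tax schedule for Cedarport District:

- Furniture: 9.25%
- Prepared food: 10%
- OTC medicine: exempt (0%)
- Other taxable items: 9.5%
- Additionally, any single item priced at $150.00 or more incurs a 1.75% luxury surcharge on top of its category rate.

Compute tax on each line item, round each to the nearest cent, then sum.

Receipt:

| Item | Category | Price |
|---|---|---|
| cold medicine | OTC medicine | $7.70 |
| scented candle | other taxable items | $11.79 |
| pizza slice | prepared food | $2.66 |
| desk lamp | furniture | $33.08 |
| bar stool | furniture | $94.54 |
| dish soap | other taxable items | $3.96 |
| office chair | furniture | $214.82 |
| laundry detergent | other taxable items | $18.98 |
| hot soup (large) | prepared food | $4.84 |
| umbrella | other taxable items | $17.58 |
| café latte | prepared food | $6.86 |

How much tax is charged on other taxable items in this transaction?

Scented candle $11.79: other taxable items → 9.5% → $1.12
Dish soap $3.96: other taxable items → 9.5% → $0.38
Laundry detergent $18.98: other taxable items → 9.5% → $1.80
Umbrella $17.58: other taxable items → 9.5% → $1.67
Tax on other taxable items = $1.12 + $0.38 + $1.80 + $1.67 = $4.97

$4.97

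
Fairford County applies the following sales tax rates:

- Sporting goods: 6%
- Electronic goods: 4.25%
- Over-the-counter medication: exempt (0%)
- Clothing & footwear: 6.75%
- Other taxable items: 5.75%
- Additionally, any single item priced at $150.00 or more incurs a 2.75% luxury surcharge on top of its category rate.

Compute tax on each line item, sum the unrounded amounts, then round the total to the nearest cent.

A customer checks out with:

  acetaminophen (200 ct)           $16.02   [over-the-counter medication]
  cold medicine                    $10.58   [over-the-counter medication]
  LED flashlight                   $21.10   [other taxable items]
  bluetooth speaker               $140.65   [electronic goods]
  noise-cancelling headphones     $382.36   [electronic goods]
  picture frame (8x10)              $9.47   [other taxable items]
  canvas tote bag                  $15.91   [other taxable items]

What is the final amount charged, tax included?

$631.51

Acetaminophen (200 ct) $16.02: over-the-counter medication → 0% → $0.00
Cold medicine $10.58: over-the-counter medication → 0% → $0.00
LED flashlight $21.10: other taxable items → 5.75% → $1.21325
Bluetooth speaker $140.65: electronic goods → 4.25% → $5.977625
Noise-cancelling headphones $382.36: electronic goods → 4.25% + 2.75% surcharge = 7% → $26.7652
Picture frame (8x10) $9.47: other taxable items → 5.75% → $0.544525
Canvas tote bag $15.91: other taxable items → 5.75% → $0.914825
Subtotal = $596.09; unrounded tax = $35.415425 → $35.42; total due = $631.51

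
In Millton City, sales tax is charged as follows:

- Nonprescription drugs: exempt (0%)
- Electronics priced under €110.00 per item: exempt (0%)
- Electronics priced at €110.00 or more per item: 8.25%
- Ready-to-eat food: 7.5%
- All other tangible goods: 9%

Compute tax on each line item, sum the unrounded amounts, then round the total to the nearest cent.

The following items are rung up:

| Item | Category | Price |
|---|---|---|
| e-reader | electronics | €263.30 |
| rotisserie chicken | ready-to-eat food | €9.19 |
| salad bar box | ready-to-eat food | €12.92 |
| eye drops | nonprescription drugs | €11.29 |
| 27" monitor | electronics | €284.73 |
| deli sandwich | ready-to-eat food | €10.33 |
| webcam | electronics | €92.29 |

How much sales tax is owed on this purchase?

€47.65

E-reader €263.30: electronics, €110.00 or more → 8.25% → €21.72225
Rotisserie chicken €9.19: ready-to-eat food → 7.5% → €0.68925
Salad bar box €12.92: ready-to-eat food → 7.5% → €0.969
Eye drops €11.29: nonprescription drugs → 0% → €0.00
27" monitor €284.73: electronics, €110.00 or more → 8.25% → €23.490225
Deli sandwich €10.33: ready-to-eat food → 7.5% → €0.77475
Webcam €92.29: electronics, under €110.00 → 0% → €0.00
Unrounded tax sum = €47.645475 → €47.65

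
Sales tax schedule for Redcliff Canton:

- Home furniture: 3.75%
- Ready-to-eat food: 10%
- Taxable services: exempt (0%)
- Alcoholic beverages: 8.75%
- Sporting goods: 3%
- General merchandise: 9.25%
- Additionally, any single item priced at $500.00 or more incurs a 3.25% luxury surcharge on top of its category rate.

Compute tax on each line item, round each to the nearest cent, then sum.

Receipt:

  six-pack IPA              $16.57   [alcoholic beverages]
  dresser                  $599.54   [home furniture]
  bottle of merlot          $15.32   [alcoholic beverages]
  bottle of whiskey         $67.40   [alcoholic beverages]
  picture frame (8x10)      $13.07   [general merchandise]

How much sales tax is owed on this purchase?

$51.87

Six-pack IPA $16.57: alcoholic beverages → 8.75% → $1.45
Dresser $599.54: home furniture → 3.75% + 3.25% surcharge = 7% → $41.97
Bottle of merlot $15.32: alcoholic beverages → 8.75% → $1.34
Bottle of whiskey $67.40: alcoholic beverages → 8.75% → $5.90
Picture frame (8x10) $13.07: general merchandise → 9.25% → $1.21
Total tax = $1.45 + $41.97 + $1.34 + $5.90 + $1.21 = $51.87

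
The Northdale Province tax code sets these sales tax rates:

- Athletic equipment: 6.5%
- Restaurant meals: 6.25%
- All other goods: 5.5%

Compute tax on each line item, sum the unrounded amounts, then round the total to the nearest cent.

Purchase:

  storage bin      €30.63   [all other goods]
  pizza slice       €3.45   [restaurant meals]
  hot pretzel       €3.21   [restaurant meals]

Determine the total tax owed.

€2.10

Storage bin €30.63: all other goods → 5.5% → €1.68465
Pizza slice €3.45: restaurant meals → 6.25% → €0.215625
Hot pretzel €3.21: restaurant meals → 6.25% → €0.200625
Unrounded tax sum = €2.1009 → €2.10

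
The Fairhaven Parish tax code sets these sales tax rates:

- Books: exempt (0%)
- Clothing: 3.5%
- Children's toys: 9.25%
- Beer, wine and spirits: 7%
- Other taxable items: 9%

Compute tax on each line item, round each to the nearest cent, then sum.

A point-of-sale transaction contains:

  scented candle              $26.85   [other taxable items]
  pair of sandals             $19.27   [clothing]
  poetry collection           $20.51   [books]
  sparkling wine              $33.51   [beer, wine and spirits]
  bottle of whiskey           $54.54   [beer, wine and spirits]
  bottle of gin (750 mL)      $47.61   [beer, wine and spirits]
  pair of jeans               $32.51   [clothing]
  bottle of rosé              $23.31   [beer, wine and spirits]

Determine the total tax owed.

$15.36

Scented candle $26.85: other taxable items → 9% → $2.42
Pair of sandals $19.27: clothing → 3.5% → $0.67
Poetry collection $20.51: books → 0% → $0.00
Sparkling wine $33.51: beer, wine and spirits → 7% → $2.35
Bottle of whiskey $54.54: beer, wine and spirits → 7% → $3.82
Bottle of gin (750 mL) $47.61: beer, wine and spirits → 7% → $3.33
Pair of jeans $32.51: clothing → 3.5% → $1.14
Bottle of rosé $23.31: beer, wine and spirits → 7% → $1.63
Total tax = $2.42 + $0.67 + $2.35 + $3.82 + $3.33 + $1.14 + $1.63 = $15.36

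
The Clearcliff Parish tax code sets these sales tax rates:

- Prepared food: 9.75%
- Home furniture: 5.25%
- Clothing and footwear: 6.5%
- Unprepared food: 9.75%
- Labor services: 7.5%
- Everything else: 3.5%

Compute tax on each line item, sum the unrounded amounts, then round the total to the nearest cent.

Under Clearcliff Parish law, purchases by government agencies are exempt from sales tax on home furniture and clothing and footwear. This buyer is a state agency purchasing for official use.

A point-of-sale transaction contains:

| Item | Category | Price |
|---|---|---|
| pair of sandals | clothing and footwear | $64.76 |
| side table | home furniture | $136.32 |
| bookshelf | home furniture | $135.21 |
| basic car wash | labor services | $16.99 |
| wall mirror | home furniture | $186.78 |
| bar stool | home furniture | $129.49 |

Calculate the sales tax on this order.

$1.27

Pair of sandals $64.76: clothing and footwear, buyer-exempt → 0% → $0.00
Side table $136.32: home furniture, buyer-exempt → 0% → $0.00
Bookshelf $135.21: home furniture, buyer-exempt → 0% → $0.00
Basic car wash $16.99: labor services → 7.5% → $1.27425
Wall mirror $186.78: home furniture, buyer-exempt → 0% → $0.00
Bar stool $129.49: home furniture, buyer-exempt → 0% → $0.00
Unrounded tax sum = $1.27425 → $1.27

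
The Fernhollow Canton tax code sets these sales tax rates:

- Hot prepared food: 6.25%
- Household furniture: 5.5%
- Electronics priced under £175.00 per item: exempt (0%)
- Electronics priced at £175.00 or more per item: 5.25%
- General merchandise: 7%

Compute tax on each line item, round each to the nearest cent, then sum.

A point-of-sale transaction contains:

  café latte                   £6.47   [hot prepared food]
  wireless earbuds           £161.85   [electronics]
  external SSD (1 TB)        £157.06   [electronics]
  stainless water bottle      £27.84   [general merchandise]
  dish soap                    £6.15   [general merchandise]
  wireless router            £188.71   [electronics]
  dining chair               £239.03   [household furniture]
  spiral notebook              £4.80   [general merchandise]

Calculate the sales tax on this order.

£26.18

Café latte £6.47: hot prepared food → 6.25% → £0.40
Wireless earbuds £161.85: electronics, under £175.00 → 0% → £0.00
External SSD (1 TB) £157.06: electronics, under £175.00 → 0% → £0.00
Stainless water bottle £27.84: general merchandise → 7% → £1.95
Dish soap £6.15: general merchandise → 7% → £0.43
Wireless router £188.71: electronics, £175.00 or more → 5.25% → £9.91
Dining chair £239.03: household furniture → 5.5% → £13.15
Spiral notebook £4.80: general merchandise → 7% → £0.34
Total tax = £0.40 + £1.95 + £0.43 + £9.91 + £13.15 + £0.34 = £26.18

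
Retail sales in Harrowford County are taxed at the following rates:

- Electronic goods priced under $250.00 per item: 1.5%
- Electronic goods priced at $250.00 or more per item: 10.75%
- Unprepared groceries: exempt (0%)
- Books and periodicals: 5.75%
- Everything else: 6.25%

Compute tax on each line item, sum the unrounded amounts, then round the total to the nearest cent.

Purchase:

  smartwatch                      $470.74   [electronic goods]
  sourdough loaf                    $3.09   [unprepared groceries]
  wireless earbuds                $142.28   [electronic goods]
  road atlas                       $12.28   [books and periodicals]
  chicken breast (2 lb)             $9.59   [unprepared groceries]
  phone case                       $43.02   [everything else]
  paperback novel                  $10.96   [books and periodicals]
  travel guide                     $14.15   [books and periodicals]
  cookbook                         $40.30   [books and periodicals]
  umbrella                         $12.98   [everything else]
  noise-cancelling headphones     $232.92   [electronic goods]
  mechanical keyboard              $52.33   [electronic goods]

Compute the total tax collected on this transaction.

$64.98

Smartwatch $470.74: electronic goods, $250.00 or more → 10.75% → $50.60455
Sourdough loaf $3.09: unprepared groceries → 0% → $0.00
Wireless earbuds $142.28: electronic goods, under $250.00 → 1.5% → $2.1342
Road atlas $12.28: books and periodicals → 5.75% → $0.7061
Chicken breast (2 lb) $9.59: unprepared groceries → 0% → $0.00
Phone case $43.02: everything else → 6.25% → $2.68875
Paperback novel $10.96: books and periodicals → 5.75% → $0.6302
Travel guide $14.15: books and periodicals → 5.75% → $0.813625
Cookbook $40.30: books and periodicals → 5.75% → $2.31725
Umbrella $12.98: everything else → 6.25% → $0.81125
Noise-cancelling headphones $232.92: electronic goods, under $250.00 → 1.5% → $3.4938
Mechanical keyboard $52.33: electronic goods, under $250.00 → 1.5% → $0.78495
Unrounded tax sum = $64.984675 → $64.98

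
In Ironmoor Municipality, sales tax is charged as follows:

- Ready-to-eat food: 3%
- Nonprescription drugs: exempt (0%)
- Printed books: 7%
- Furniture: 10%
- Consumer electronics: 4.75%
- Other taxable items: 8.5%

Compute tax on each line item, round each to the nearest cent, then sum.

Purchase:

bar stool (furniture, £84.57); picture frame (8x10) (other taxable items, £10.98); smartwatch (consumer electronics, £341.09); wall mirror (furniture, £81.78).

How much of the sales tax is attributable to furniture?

£16.64

Bar stool £84.57: furniture → 10% → £8.46
Wall mirror £81.78: furniture → 10% → £8.18
Tax on furniture = £8.46 + £8.18 = £16.64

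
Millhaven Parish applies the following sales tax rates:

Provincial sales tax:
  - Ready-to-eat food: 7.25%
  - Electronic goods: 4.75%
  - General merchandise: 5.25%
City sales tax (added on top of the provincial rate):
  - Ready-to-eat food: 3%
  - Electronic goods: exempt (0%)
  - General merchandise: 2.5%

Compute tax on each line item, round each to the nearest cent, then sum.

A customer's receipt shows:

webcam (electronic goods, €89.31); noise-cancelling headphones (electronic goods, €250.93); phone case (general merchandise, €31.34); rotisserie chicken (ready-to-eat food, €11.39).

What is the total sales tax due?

€19.76

Webcam €89.31: electronic goods → 4.75% + 0% city = 4.75% → €4.24
Noise-cancelling headphones €250.93: electronic goods → 4.75% + 0% city = 4.75% → €11.92
Phone case €31.34: general merchandise → 5.25% + 2.5% city = 7.75% → €2.43
Rotisserie chicken €11.39: ready-to-eat food → 7.25% + 3% city = 10.25% → €1.17
Total tax = €4.24 + €11.92 + €2.43 + €1.17 = €19.76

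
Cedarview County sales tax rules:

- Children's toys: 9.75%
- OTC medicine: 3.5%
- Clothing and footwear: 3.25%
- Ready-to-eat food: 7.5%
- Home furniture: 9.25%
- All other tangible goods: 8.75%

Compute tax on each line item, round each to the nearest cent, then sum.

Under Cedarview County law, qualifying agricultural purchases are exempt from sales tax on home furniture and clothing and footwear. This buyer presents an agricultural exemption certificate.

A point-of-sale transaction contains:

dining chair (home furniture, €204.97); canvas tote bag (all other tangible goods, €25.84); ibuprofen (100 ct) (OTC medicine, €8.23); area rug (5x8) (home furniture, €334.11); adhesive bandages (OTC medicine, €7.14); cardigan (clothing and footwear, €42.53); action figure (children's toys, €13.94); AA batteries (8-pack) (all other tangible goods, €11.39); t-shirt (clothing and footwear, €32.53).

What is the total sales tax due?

Dining chair €204.97: home furniture, buyer-exempt → 0% → €0.00
Canvas tote bag €25.84: all other tangible goods → 8.75% → €2.26
Ibuprofen (100 ct) €8.23: OTC medicine → 3.5% → €0.29
Area rug (5x8) €334.11: home furniture, buyer-exempt → 0% → €0.00
Adhesive bandages €7.14: OTC medicine → 3.5% → €0.25
Cardigan €42.53: clothing and footwear, buyer-exempt → 0% → €0.00
Action figure €13.94: children's toys → 9.75% → €1.36
AA batteries (8-pack) €11.39: all other tangible goods → 8.75% → €1.00
T-shirt €32.53: clothing and footwear, buyer-exempt → 0% → €0.00
Total tax = €2.26 + €0.29 + €0.25 + €1.36 + €1.00 = €5.16

€5.16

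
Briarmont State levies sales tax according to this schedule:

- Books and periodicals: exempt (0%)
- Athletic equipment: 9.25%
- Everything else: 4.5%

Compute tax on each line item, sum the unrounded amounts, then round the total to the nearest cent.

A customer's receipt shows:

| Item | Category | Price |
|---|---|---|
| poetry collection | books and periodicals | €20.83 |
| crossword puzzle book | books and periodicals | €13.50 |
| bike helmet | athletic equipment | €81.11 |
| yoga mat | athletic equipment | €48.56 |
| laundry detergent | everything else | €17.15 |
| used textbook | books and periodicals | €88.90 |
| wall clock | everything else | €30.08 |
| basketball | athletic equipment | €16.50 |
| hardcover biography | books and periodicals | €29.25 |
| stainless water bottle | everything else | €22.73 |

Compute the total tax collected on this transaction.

€16.67

Poetry collection €20.83: books and periodicals → 0% → €0.00
Crossword puzzle book €13.50: books and periodicals → 0% → €0.00
Bike helmet €81.11: athletic equipment → 9.25% → €7.502675
Yoga mat €48.56: athletic equipment → 9.25% → €4.4918
Laundry detergent €17.15: everything else → 4.5% → €0.77175
Used textbook €88.90: books and periodicals → 0% → €0.00
Wall clock €30.08: everything else → 4.5% → €1.3536
Basketball €16.50: athletic equipment → 9.25% → €1.52625
Hardcover biography €29.25: books and periodicals → 0% → €0.00
Stainless water bottle €22.73: everything else → 4.5% → €1.02285
Unrounded tax sum = €16.668925 → €16.67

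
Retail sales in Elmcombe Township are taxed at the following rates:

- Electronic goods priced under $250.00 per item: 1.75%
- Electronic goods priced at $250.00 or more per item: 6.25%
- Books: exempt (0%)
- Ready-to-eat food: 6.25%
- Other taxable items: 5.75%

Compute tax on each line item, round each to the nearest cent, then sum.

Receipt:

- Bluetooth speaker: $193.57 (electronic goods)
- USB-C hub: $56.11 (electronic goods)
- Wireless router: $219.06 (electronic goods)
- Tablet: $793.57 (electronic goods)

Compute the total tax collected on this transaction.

Bluetooth speaker $193.57: electronic goods, under $250.00 → 1.75% → $3.39
USB-C hub $56.11: electronic goods, under $250.00 → 1.75% → $0.98
Wireless router $219.06: electronic goods, under $250.00 → 1.75% → $3.83
Tablet $793.57: electronic goods, $250.00 or more → 6.25% → $49.60
Total tax = $3.39 + $0.98 + $3.83 + $49.60 = $57.80

$57.80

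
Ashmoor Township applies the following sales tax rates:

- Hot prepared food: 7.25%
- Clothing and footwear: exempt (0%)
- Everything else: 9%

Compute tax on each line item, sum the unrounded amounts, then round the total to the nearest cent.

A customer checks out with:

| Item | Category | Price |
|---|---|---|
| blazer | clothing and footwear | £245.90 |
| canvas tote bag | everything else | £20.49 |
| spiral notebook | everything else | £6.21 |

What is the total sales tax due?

Blazer £245.90: clothing and footwear → 0% → £0.00
Canvas tote bag £20.49: everything else → 9% → £1.8441
Spiral notebook £6.21: everything else → 9% → £0.5589
Unrounded tax sum = £2.403 → £2.40

£2.40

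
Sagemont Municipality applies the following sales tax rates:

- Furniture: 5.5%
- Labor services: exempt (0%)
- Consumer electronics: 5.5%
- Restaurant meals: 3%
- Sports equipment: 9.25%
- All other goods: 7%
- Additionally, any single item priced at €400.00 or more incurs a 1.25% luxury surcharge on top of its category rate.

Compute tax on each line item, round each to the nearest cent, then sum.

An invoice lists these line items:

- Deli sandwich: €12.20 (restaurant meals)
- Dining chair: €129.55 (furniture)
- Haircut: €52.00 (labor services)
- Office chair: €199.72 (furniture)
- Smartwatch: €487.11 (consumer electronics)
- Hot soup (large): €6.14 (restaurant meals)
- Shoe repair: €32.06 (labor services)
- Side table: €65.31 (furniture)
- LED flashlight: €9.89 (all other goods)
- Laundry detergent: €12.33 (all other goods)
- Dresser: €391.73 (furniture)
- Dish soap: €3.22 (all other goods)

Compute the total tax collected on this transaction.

Deli sandwich €12.20: restaurant meals → 3% → €0.37
Dining chair €129.55: furniture → 5.5% → €7.13
Haircut €52.00: labor services → 0% → €0.00
Office chair €199.72: furniture → 5.5% → €10.98
Smartwatch €487.11: consumer electronics → 5.5% + 1.25% surcharge = 6.75% → €32.88
Hot soup (large) €6.14: restaurant meals → 3% → €0.18
Shoe repair €32.06: labor services → 0% → €0.00
Side table €65.31: furniture → 5.5% → €3.59
LED flashlight €9.89: all other goods → 7% → €0.69
Laundry detergent €12.33: all other goods → 7% → €0.86
Dresser €391.73: furniture → 5.5% → €21.55
Dish soap €3.22: all other goods → 7% → €0.23
Total tax = €0.37 + €7.13 + €10.98 + €32.88 + €0.18 + €3.59 + €0.69 + €0.86 + €21.55 + €0.23 = €78.46

€78.46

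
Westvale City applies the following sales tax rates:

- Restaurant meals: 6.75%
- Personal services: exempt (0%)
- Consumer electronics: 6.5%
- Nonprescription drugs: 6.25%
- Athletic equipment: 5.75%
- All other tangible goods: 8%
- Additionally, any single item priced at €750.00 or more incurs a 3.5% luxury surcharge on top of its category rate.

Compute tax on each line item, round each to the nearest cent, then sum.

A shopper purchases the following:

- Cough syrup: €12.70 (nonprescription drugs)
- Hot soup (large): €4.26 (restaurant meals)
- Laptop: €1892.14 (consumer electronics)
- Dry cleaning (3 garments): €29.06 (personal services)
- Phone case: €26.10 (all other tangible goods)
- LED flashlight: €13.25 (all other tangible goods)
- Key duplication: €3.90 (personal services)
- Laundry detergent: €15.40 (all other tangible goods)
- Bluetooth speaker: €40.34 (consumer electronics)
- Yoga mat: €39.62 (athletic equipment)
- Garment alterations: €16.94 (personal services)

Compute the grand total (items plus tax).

€2293.28

Cough syrup €12.70: nonprescription drugs → 6.25% → €0.79
Hot soup (large) €4.26: restaurant meals → 6.75% → €0.29
Laptop €1892.14: consumer electronics → 6.5% + 3.5% surcharge = 10% → €189.21
Dry cleaning (3 garments) €29.06: personal services → 0% → €0.00
Phone case €26.10: all other tangible goods → 8% → €2.09
LED flashlight €13.25: all other tangible goods → 8% → €1.06
Key duplication €3.90: personal services → 0% → €0.00
Laundry detergent €15.40: all other tangible goods → 8% → €1.23
Bluetooth speaker €40.34: consumer electronics → 6.5% → €2.62
Yoga mat €39.62: athletic equipment → 5.75% → €2.28
Garment alterations €16.94: personal services → 0% → €0.00
Subtotal = €2093.71; tax = €199.57; total due = €2293.28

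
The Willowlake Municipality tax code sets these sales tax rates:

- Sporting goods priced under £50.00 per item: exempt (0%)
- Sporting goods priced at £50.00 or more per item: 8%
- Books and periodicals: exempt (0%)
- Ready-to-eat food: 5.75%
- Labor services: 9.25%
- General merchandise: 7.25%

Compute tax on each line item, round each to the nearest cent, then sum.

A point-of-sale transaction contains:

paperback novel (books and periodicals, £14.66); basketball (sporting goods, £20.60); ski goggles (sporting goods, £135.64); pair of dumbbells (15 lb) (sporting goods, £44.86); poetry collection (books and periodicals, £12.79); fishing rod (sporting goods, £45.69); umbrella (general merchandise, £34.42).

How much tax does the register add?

Paperback novel £14.66: books and periodicals → 0% → £0.00
Basketball £20.60: sporting goods, under £50.00 → 0% → £0.00
Ski goggles £135.64: sporting goods, £50.00 or more → 8% → £10.85
Pair of dumbbells (15 lb) £44.86: sporting goods, under £50.00 → 0% → £0.00
Poetry collection £12.79: books and periodicals → 0% → £0.00
Fishing rod £45.69: sporting goods, under £50.00 → 0% → £0.00
Umbrella £34.42: general merchandise → 7.25% → £2.50
Total tax = £10.85 + £2.50 = £13.35

£13.35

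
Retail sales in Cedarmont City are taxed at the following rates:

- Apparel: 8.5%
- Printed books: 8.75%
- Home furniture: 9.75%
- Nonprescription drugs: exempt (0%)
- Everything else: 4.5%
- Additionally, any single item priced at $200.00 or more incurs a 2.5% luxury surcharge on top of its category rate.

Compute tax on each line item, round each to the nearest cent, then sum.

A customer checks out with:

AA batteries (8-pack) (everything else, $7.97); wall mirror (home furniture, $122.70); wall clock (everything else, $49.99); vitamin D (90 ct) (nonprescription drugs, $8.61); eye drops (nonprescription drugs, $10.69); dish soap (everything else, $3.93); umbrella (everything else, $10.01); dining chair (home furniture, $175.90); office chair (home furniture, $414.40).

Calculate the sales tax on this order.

$83.11

AA batteries (8-pack) $7.97: everything else → 4.5% → $0.36
Wall mirror $122.70: home furniture → 9.75% → $11.96
Wall clock $49.99: everything else → 4.5% → $2.25
Vitamin D (90 ct) $8.61: nonprescription drugs → 0% → $0.00
Eye drops $10.69: nonprescription drugs → 0% → $0.00
Dish soap $3.93: everything else → 4.5% → $0.18
Umbrella $10.01: everything else → 4.5% → $0.45
Dining chair $175.90: home furniture → 9.75% → $17.15
Office chair $414.40: home furniture → 9.75% + 2.5% surcharge = 12.25% → $50.76
Total tax = $0.36 + $11.96 + $2.25 + $0.18 + $0.45 + $17.15 + $50.76 = $83.11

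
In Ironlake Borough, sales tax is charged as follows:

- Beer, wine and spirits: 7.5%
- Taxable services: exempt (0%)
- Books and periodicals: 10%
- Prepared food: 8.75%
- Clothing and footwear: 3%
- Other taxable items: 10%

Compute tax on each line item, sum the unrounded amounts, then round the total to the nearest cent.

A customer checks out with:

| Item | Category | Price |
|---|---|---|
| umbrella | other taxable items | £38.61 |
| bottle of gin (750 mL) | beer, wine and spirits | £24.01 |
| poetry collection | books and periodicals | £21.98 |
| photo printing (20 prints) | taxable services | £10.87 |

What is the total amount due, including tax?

Umbrella £38.61: other taxable items → 10% → £3.861
Bottle of gin (750 mL) £24.01: beer, wine and spirits → 7.5% → £1.80075
Poetry collection £21.98: books and periodicals → 10% → £2.198
Photo printing (20 prints) £10.87: taxable services → 0% → £0.00
Subtotal = £95.47; unrounded tax = £7.85975 → £7.86; total due = £103.33

£103.33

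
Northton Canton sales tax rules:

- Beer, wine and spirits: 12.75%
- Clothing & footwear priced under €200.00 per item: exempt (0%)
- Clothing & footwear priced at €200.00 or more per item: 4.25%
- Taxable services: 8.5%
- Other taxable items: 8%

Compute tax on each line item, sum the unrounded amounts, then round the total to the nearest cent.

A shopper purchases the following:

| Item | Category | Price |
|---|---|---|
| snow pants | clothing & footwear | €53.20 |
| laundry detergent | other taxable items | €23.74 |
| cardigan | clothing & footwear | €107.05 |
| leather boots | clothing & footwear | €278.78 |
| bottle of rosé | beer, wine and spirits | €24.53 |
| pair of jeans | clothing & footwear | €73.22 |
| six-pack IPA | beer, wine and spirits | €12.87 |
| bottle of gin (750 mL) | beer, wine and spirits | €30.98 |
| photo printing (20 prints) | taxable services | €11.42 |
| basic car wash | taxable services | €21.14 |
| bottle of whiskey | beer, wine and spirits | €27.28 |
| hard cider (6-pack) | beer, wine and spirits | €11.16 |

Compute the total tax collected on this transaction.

€30.13

Snow pants €53.20: clothing & footwear, under €200.00 → 0% → €0.00
Laundry detergent €23.74: other taxable items → 8% → €1.8992
Cardigan €107.05: clothing & footwear, under €200.00 → 0% → €0.00
Leather boots €278.78: clothing & footwear, €200.00 or more → 4.25% → €11.84815
Bottle of rosé €24.53: beer, wine and spirits → 12.75% → €3.127575
Pair of jeans €73.22: clothing & footwear, under €200.00 → 0% → €0.00
Six-pack IPA €12.87: beer, wine and spirits → 12.75% → €1.640925
Bottle of gin (750 mL) €30.98: beer, wine and spirits → 12.75% → €3.94995
Photo printing (20 prints) €11.42: taxable services → 8.5% → €0.9707
Basic car wash €21.14: taxable services → 8.5% → €1.7969
Bottle of whiskey €27.28: beer, wine and spirits → 12.75% → €3.4782
Hard cider (6-pack) €11.16: beer, wine and spirits → 12.75% → €1.4229
Unrounded tax sum = €30.1345 → €30.13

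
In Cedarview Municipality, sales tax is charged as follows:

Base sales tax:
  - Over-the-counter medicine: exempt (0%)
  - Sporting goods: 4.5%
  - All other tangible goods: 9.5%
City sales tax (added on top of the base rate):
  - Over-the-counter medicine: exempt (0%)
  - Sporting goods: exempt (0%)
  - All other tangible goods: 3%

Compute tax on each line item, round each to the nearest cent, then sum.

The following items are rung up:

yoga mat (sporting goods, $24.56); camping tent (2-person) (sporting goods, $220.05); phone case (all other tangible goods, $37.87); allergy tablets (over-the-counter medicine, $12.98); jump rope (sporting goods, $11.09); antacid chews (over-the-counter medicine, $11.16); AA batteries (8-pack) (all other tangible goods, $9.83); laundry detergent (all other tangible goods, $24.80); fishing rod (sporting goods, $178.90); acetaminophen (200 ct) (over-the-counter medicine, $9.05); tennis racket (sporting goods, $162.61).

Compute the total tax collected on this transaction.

$35.94

Yoga mat $24.56: sporting goods → 4.5% + 0% city = 4.5% → $1.11
Camping tent (2-person) $220.05: sporting goods → 4.5% + 0% city = 4.5% → $9.90
Phone case $37.87: all other tangible goods → 9.5% + 3% city = 12.5% → $4.73
Allergy tablets $12.98: over-the-counter medicine → 0% + 0% city = 0% → $0.00
Jump rope $11.09: sporting goods → 4.5% + 0% city = 4.5% → $0.50
Antacid chews $11.16: over-the-counter medicine → 0% + 0% city = 0% → $0.00
AA batteries (8-pack) $9.83: all other tangible goods → 9.5% + 3% city = 12.5% → $1.23
Laundry detergent $24.80: all other tangible goods → 9.5% + 3% city = 12.5% → $3.10
Fishing rod $178.90: sporting goods → 4.5% + 0% city = 4.5% → $8.05
Acetaminophen (200 ct) $9.05: over-the-counter medicine → 0% + 0% city = 0% → $0.00
Tennis racket $162.61: sporting goods → 4.5% + 0% city = 4.5% → $7.32
Total tax = $1.11 + $9.90 + $4.73 + $0.50 + $1.23 + $3.10 + $8.05 + $7.32 = $35.94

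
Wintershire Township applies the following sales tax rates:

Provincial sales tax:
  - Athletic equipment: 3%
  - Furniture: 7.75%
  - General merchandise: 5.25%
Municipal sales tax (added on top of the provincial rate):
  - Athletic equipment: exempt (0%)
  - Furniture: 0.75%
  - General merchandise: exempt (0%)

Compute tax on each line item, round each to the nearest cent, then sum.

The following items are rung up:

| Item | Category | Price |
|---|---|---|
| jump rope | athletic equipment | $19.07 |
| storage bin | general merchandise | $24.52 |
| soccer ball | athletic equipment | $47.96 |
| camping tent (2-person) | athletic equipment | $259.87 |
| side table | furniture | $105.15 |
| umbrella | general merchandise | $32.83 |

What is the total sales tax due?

Jump rope $19.07: athletic equipment → 3% + 0% municipal = 3% → $0.57
Storage bin $24.52: general merchandise → 5.25% + 0% municipal = 5.25% → $1.29
Soccer ball $47.96: athletic equipment → 3% + 0% municipal = 3% → $1.44
Camping tent (2-person) $259.87: athletic equipment → 3% + 0% municipal = 3% → $7.80
Side table $105.15: furniture → 7.75% + 0.75% municipal = 8.5% → $8.94
Umbrella $32.83: general merchandise → 5.25% + 0% municipal = 5.25% → $1.72
Total tax = $0.57 + $1.29 + $1.44 + $7.80 + $8.94 + $1.72 = $21.76

$21.76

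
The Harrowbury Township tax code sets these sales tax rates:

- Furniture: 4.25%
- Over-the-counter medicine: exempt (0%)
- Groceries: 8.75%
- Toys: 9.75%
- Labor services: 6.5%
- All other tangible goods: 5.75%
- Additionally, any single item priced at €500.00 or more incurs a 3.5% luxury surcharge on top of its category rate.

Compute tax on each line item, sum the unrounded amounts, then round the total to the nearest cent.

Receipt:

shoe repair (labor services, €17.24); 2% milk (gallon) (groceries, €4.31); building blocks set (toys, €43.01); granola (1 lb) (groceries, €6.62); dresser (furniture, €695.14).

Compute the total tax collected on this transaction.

Shoe repair €17.24: labor services → 6.5% → €1.1206
2% milk (gallon) €4.31: groceries → 8.75% → €0.377125
Building blocks set €43.01: toys → 9.75% → €4.193475
Granola (1 lb) €6.62: groceries → 8.75% → €0.57925
Dresser €695.14: furniture → 4.25% + 3.5% surcharge = 7.75% → €53.87335
Unrounded tax sum = €60.1438 → €60.14

€60.14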